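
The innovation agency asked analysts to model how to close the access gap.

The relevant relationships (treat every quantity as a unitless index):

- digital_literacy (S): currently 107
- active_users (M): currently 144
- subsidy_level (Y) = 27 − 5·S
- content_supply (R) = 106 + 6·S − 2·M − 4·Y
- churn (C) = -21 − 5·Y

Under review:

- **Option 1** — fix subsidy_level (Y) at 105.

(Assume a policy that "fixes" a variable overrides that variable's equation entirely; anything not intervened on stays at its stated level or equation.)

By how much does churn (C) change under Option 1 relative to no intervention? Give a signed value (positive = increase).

Baseline:
  S = 107
  Y = 27 − 5·107 = -508
  C = -21 − 5·(-508) = 2519
Option 1 (Y := 105):
  S = 107
  Y = 105
  C = -21 − 5·105 = -546
Change in C: -546 − 2519 = -3065

-3065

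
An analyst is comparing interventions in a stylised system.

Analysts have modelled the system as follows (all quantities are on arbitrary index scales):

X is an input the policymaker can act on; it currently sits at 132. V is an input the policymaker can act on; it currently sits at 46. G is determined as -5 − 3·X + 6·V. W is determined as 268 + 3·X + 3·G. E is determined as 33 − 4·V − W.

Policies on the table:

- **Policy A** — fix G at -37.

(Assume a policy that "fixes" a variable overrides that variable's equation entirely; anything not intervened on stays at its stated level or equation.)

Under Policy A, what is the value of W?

553

Policy A (G := -37):
  X = 132
  V = 46
  G = -37
  W = 268 + 3·132 + 3·(-37) = 553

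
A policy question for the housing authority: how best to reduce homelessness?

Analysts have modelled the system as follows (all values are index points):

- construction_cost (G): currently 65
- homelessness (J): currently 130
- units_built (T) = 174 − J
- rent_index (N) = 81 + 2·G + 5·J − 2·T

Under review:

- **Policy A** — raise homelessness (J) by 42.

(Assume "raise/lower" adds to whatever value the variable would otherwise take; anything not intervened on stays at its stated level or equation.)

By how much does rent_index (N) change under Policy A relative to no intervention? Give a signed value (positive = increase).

294

Baseline:
  G = 65
  J = 130
  T = 174 − 130 = 44
  N = 81 + 2·65 + 5·130 − 2·44 = 773
Policy A (J + 42):
  G = 65
  J = 130 + 42 = 172
  T = 174 − 172 = 2
  N = 81 + 2·65 + 5·172 − 2·2 = 1067
Change in N: 1067 − 773 = 294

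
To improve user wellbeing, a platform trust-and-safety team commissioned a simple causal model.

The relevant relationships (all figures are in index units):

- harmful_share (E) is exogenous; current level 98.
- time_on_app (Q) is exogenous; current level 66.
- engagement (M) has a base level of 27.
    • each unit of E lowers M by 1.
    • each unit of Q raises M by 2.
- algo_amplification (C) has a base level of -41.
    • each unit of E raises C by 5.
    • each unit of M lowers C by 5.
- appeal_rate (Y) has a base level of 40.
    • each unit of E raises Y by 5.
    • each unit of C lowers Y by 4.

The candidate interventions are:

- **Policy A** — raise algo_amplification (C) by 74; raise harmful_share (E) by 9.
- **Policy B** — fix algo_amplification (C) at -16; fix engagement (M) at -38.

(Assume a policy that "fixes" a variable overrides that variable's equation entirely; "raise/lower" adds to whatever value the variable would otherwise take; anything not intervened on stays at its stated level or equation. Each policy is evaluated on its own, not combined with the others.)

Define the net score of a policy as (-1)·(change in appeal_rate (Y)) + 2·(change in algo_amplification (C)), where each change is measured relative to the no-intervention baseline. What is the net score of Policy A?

Baseline:
  E = 98
  Q = 66
  M = 27 − 98 + 2·66 = 61
  C = -41 + 5·98 − 5·61 = 144
  Y = 40 + 5·98 − 4·144 = -46
Policy A (C + 74, E + 9):
  E = 98 + 9 = 107
  Q = 66
  M = 27 − 107 + 2·66 = 52
  C = -41 + 5·107 − 5·52 (+74 from intervention) = 308
  Y = 40 + 5·107 − 4·308 = -657
ΔY = -657 − (-46) = -611; ΔC = 308 − 144 = 164
Score = (-1)·(-611) + 2·164 = 939

939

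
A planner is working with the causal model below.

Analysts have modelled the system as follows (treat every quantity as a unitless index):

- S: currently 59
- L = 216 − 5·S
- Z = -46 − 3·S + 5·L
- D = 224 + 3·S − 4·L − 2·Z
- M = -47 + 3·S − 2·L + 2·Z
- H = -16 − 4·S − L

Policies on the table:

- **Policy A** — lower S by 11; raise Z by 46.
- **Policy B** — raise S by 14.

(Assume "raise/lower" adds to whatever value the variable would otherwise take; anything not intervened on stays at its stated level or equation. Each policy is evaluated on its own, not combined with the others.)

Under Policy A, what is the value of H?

Policy A (S − 11, Z + 46):
  S = 59 − 11 = 48
  L = 216 − 5·48 = -24
  H = -16 − 4·48 − (-24) = -184

-184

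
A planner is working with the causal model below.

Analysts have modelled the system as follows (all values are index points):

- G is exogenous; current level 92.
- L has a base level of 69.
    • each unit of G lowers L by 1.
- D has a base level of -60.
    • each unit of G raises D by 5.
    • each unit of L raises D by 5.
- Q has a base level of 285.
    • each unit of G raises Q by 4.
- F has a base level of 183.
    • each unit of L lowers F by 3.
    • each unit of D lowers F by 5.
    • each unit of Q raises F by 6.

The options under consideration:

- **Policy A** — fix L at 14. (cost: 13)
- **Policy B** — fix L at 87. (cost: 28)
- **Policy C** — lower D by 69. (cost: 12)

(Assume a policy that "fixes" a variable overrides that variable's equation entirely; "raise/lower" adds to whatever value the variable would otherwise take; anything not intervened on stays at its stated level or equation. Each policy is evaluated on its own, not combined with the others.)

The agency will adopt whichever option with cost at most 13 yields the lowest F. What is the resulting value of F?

1709

Policy A (L := 14):
  G = 92
  L = 14
  D = -60 + 5·92 + 5·14 = 470
  Q = 285 + 4·92 = 653
  F = 183 − 3·14 − 5·470 + 6·653 = 1709
Policy C (D − 69):
  G = 92
  L = 69 − 92 = -23
  D = -60 + 5·92 + 5·(-23) (−69 from intervention) = 216
  Q = 285 + 4·92 = 653
  F = 183 − 3·(-23) − 5·216 + 6·653 = 3090
Comparing — Policy A: F=1709, Policy C: F=3090. Lowest is 1709 (Policy A).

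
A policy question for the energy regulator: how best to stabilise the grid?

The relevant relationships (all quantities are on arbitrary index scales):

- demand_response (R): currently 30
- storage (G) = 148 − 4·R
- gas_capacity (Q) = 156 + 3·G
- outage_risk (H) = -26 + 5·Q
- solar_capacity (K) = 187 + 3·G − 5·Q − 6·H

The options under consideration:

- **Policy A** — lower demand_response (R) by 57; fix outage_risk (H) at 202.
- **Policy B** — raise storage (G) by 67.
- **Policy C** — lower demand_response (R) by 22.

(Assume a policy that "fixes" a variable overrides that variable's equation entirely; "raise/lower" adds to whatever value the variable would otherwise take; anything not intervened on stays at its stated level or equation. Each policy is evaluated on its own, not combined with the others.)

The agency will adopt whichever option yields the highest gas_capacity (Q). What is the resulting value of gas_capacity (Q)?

Policy A (R − 57, H := 202):
  R = 30 − 57 = -27
  G = 148 − 4·(-27) = 256
  Q = 156 + 3·256 = 924
Policy B (G + 67):
  R = 30
  G = 148 − 4·30 (+67 from intervention) = 95
  Q = 156 + 3·95 = 441
Policy C (R − 22):
  R = 30 − 22 = 8
  G = 148 − 4·8 = 116
  Q = 156 + 3·116 = 504
Comparing — Policy A: Q=924, Policy B: Q=441, Policy C: Q=504. Highest is 924 (Policy A).

924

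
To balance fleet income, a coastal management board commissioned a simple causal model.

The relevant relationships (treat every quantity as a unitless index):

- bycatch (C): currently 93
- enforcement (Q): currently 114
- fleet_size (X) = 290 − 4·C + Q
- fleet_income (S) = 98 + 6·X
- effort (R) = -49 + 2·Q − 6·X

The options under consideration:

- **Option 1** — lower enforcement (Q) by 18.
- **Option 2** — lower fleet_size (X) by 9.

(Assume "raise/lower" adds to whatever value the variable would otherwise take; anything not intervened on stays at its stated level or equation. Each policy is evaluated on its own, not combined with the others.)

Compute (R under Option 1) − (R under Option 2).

Option 1 (Q − 18):
  C = 93
  Q = 114 − 18 = 96
  X = 290 − 4·93 + 96 = 14
  R = -49 + 2·96 − 6·14 = 59
Option 2 (X − 9):
  C = 93
  Q = 114
  X = 290 − 4·93 + 114 (−9 from intervention) = 23
  R = -49 + 2·114 − 6·23 = 41
R: 59 − 41 = 18

18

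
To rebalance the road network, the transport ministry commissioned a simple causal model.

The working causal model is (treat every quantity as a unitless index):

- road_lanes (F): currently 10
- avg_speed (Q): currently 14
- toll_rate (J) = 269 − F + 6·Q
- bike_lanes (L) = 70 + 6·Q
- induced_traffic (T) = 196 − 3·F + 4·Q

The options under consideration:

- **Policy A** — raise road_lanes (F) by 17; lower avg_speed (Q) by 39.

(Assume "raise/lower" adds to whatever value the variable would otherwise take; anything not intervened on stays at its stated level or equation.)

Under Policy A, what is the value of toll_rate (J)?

Policy A (F + 17, Q − 39):
  F = 10 + 17 = 27
  Q = 14 − 39 = -25
  J = 269 − 27 + 6·(-25) = 92

92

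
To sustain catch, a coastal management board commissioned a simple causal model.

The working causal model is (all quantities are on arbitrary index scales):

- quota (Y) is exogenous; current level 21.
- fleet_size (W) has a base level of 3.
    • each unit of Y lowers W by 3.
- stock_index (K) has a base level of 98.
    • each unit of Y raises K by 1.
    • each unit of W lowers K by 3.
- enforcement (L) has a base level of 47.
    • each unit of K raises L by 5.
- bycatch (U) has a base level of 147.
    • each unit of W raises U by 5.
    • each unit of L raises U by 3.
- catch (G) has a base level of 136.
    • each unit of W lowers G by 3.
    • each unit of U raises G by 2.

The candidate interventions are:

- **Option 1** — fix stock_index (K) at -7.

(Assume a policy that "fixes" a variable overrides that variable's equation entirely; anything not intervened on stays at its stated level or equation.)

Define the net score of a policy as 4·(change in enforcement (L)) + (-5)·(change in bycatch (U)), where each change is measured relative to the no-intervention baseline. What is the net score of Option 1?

Baseline:
  Y = 21
  W = 3 − 3·21 = -60
  K = 98 + 21 − 3·(-60) = 299
  L = 47 + 5·299 = 1542
  U = 147 + 5·(-60) + 3·1542 = 4473
Option 1 (K := -7):
  Y = 21
  W = 3 − 3·21 = -60
  K = -7
  L = 47 + 5·(-7) = 12
  U = 147 + 5·(-60) + 3·12 = -117
ΔL = 12 − 1542 = -1530; ΔU = -117 − 4473 = -4590
Score = 4·(-1530) + (-5)·(-4590) = 16830

16830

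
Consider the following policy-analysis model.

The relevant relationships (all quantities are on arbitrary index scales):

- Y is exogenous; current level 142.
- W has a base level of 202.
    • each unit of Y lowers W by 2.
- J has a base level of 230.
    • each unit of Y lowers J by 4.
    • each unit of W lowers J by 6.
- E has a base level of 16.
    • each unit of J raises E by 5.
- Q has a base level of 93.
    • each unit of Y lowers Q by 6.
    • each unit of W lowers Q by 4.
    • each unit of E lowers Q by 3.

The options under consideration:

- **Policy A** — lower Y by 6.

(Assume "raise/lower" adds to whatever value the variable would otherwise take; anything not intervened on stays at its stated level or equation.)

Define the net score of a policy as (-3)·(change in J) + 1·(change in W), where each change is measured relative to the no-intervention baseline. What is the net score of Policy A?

Baseline:
  Y = 142
  W = 202 − 2·142 = -82
  J = 230 − 4·142 − 6·(-82) = 154
Policy A (Y − 6):
  Y = 142 − 6 = 136
  W = 202 − 2·136 = -70
  J = 230 − 4·136 − 6·(-70) = 106
ΔJ = 106 − 154 = -48; ΔW = -70 − (-82) = 12
Score = (-3)·(-48) + 1·12 = 156

156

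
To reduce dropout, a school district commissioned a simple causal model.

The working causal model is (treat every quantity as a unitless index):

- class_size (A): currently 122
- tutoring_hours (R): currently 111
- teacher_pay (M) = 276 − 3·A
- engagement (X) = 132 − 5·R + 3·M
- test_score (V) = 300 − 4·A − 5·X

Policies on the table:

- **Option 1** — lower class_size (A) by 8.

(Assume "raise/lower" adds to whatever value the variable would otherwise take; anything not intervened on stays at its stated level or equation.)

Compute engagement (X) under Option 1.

-621

Option 1 (A − 8):
  A = 122 − 8 = 114
  R = 111
  M = 276 − 3·114 = -66
  X = 132 − 5·111 + 3·(-66) = -621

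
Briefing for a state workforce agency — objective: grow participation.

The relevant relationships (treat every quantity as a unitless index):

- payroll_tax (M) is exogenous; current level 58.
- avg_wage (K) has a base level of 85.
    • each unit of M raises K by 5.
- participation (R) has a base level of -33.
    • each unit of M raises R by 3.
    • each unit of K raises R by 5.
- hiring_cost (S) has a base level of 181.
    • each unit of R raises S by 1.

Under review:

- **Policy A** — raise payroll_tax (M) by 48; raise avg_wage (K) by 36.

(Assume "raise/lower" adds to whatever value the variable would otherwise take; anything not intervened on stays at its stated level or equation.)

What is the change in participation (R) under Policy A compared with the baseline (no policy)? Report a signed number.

1524

Baseline:
  M = 58
  K = 85 + 5·58 = 375
  R = -33 + 3·58 + 5·375 = 2016
Policy A (M + 48, K + 36):
  M = 58 + 48 = 106
  K = 85 + 5·106 (+36 from intervention) = 651
  R = -33 + 3·106 + 5·651 = 3540
Change in R: 3540 − 2016 = 1524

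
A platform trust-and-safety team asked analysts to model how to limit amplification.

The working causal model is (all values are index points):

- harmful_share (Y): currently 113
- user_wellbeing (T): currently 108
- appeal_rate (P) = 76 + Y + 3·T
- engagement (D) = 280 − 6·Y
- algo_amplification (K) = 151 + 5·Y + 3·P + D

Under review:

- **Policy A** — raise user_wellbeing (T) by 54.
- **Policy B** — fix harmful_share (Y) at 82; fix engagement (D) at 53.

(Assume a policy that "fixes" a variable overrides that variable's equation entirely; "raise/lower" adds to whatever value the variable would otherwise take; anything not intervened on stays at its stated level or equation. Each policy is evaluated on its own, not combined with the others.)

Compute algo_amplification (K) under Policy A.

Policy A (T + 54):
  Y = 113
  T = 108 + 54 = 162
  P = 76 + 113 + 3·162 = 675
  D = 280 − 6·113 = -398
  K = 151 + 5·113 + 3·675 + (-398) = 2343

2343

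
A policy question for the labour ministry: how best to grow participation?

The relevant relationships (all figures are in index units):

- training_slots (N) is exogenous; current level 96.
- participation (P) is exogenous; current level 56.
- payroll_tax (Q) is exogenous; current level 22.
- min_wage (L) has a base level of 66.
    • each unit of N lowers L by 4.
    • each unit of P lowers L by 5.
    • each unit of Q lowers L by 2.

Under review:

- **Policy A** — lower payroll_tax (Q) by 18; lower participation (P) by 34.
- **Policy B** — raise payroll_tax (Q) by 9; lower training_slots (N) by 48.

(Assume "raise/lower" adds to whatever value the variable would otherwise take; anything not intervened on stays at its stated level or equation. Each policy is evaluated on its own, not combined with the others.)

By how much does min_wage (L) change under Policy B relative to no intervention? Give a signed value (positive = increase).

Baseline:
  N = 96
  P = 56
  Q = 22
  L = 66 − 4·96 − 5·56 − 2·22 = -642
Policy B (Q + 9, N − 48):
  N = 96 − 48 = 48
  P = 56
  Q = 22 + 9 = 31
  L = 66 − 4·48 − 5·56 − 2·31 = -468
Change in L: -468 − (-642) = 174

174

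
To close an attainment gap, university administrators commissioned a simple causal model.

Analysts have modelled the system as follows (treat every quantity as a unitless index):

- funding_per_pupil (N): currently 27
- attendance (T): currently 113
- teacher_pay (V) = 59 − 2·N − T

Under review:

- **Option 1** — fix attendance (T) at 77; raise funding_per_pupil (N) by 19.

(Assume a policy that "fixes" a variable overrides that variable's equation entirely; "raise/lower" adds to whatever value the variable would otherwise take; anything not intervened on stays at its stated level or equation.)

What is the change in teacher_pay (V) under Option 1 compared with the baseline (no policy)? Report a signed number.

Baseline:
  N = 27
  T = 113
  V = 59 − 2·27 − 113 = -108
Option 1 (T := 77, N + 19):
  N = 27 + 19 = 46
  T = 77
  V = 59 − 2·46 − 77 = -110
Change in V: -110 − (-108) = -2

-2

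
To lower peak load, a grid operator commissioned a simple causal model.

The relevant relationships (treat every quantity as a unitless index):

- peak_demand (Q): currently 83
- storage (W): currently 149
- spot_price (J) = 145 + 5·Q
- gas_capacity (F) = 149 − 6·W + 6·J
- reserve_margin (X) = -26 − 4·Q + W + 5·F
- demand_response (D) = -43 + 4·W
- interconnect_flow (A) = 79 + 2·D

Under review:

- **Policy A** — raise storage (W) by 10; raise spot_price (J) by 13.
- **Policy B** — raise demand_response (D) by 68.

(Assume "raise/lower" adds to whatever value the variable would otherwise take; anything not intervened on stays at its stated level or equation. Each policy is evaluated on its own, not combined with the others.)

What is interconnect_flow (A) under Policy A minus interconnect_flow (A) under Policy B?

Policy A (W + 10, J + 13):
  W = 149 + 10 = 159
  D = -43 + 4·159 = 593
  A = 79 + 2·593 = 1265
Policy B (D + 68):
  W = 149
  D = -43 + 4·149 (+68 from intervention) = 621
  A = 79 + 2·621 = 1321
A: 1265 − 1321 = -56

-56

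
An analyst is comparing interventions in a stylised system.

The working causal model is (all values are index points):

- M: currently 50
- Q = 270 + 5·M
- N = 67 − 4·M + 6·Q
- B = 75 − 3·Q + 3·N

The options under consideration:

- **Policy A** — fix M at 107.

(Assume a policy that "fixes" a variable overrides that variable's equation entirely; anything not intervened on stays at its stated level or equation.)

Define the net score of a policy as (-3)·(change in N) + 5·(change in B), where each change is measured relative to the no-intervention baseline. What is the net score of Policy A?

Baseline:
  M = 50
  Q = 270 + 5·50 = 520
  N = 67 − 4·50 + 6·520 = 2987
  B = 75 − 3·520 + 3·2987 = 7476
Policy A (M := 107):
  M = 107
  Q = 270 + 5·107 = 805
  N = 67 − 4·107 + 6·805 = 4469
  B = 75 − 3·805 + 3·4469 = 11067
ΔN = 4469 − 2987 = 1482; ΔB = 11067 − 7476 = 3591
Score = (-3)·1482 + 5·3591 = 13509

13509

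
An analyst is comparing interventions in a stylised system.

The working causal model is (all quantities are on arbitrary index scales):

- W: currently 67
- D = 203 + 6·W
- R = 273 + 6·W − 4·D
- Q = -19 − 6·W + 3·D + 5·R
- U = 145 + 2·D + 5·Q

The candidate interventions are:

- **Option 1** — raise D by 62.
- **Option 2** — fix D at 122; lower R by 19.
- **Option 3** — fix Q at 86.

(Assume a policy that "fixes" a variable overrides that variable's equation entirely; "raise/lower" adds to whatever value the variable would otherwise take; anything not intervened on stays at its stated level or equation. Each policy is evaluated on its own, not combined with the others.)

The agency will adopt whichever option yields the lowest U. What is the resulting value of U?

-40446

Option 1 (D + 62):
  W = 67
  D = 203 + 6·67 (+62 from intervention) = 667
  R = 273 + 6·67 − 4·667 = -1993
  Q = -19 − 6·67 + 3·667 + 5·(-1993) = -8385
  U = 145 + 2·667 + 5·(-8385) = -40446
Option 2 (D := 122, R − 19):
  W = 67
  D = 122
  R = 273 + 6·67 − 4·122 (−19 from intervention) = 168
  Q = -19 − 6·67 + 3·122 + 5·168 = 785
  U = 145 + 2·122 + 5·785 = 4314
Option 3 (Q := 86):
  W = 67
  D = 203 + 6·67 = 605
  R = 273 + 6·67 − 4·605 = -1745
  Q = 86
  U = 145 + 2·605 + 5·86 = 1785
Comparing — Option 1: U=-40446, Option 2: U=4314, Option 3: U=1785. Lowest is -40446 (Option 1).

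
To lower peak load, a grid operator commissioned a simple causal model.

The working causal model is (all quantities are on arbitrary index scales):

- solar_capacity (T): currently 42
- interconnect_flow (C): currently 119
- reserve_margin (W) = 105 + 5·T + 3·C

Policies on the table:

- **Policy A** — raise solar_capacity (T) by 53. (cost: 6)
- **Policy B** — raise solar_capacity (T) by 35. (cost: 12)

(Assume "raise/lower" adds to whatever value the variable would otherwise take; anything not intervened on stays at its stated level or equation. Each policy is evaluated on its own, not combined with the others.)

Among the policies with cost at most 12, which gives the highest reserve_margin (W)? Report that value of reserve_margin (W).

Policy A (T + 53):
  T = 42 + 53 = 95
  C = 119
  W = 105 + 5·95 + 3·119 = 937
Policy B (T + 35):
  T = 42 + 35 = 77
  C = 119
  W = 105 + 5·77 + 3·119 = 847
Comparing — Policy A: W=937, Policy B: W=847. Highest is 937 (Policy A).

937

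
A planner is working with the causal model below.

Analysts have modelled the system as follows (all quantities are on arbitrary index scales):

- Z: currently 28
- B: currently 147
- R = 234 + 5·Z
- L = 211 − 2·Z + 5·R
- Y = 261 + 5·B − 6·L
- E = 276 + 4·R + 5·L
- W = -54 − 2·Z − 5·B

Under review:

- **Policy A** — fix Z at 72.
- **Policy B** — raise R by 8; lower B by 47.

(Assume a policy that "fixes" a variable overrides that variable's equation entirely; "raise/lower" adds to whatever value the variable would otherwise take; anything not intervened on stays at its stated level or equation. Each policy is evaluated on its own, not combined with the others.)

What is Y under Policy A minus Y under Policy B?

-5597

Policy A (Z := 72):
  Z = 72
  B = 147
  R = 234 + 5·72 = 594
  L = 211 − 2·72 + 5·594 = 3037
  Y = 261 + 5·147 − 6·3037 = -17226
Policy B (R + 8, B − 47):
  Z = 28
  B = 147 − 47 = 100
  R = 234 + 5·28 (+8 from intervention) = 382
  L = 211 − 2·28 + 5·382 = 2065
  Y = 261 + 5·100 − 6·2065 = -11629
Y: -17226 − (-11629) = -5597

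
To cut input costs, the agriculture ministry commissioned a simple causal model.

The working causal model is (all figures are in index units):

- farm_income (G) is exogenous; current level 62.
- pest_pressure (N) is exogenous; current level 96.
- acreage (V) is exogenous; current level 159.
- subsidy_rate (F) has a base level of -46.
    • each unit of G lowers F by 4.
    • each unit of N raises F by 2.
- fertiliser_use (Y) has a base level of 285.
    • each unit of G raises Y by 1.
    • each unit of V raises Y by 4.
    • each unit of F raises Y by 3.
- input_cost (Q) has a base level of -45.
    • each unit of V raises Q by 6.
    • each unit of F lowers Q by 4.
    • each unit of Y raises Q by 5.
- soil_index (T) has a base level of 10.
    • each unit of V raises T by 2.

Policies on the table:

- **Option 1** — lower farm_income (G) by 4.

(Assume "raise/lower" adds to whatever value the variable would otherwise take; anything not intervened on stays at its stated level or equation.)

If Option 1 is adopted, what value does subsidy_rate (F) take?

-86

Option 1 (G − 4):
  G = 62 − 4 = 58
  N = 96
  F = -46 − 4·58 + 2·96 = -86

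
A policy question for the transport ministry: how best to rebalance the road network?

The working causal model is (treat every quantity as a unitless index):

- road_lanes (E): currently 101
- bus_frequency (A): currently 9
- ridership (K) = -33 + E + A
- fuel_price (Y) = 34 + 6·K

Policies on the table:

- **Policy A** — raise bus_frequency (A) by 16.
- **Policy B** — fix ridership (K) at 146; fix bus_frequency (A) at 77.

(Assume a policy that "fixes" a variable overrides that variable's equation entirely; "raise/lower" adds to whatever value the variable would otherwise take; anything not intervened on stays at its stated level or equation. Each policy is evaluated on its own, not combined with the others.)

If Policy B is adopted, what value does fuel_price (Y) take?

Policy B (K := 146, A := 77):
  E = 101
  A = 77
  K = 146
  Y = 34 + 6·146 = 910

910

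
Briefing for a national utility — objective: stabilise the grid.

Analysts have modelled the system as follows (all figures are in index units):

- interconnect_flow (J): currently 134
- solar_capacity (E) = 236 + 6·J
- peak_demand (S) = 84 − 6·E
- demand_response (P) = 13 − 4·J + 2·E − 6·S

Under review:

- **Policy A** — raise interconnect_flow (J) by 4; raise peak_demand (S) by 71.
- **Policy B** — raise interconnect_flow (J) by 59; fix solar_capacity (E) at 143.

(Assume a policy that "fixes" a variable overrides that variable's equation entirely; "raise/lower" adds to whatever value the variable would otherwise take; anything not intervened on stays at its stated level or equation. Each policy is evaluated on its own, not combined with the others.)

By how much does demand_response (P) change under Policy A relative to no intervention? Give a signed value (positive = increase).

470

Baseline:
  J = 134
  E = 236 + 6·134 = 1040
  S = 84 − 6·1040 = -6156
  P = 13 − 4·134 + 2·1040 − 6·(-6156) = 38493
Policy A (J + 4, S + 71):
  J = 134 + 4 = 138
  E = 236 + 6·138 = 1064
  S = 84 − 6·1064 (+71 from intervention) = -6229
  P = 13 − 4·138 + 2·1064 − 6·(-6229) = 38963
Change in P: 38963 − 38493 = 470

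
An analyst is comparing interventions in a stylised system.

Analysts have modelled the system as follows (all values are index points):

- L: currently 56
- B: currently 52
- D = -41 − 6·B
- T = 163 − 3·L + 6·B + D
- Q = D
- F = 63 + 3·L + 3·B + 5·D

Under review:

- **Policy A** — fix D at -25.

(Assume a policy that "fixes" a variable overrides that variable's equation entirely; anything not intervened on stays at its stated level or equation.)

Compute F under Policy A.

262

Policy A (D := -25):
  L = 56
  B = 52
  D = -25
  F = 63 + 3·56 + 3·52 + 5·(-25) = 262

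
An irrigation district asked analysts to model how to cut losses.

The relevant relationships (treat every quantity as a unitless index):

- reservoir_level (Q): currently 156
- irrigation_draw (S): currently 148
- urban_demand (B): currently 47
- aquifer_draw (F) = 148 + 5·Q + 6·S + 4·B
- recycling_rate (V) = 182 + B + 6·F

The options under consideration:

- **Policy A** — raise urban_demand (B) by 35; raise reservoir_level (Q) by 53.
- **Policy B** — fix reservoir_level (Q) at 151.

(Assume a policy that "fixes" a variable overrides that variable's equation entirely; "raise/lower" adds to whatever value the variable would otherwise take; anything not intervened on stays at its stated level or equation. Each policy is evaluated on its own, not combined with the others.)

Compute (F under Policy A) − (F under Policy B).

Policy A (B + 35, Q + 53):
  Q = 156 + 53 = 209
  S = 148
  B = 47 + 35 = 82
  F = 148 + 5·209 + 6·148 + 4·82 = 2409
Policy B (Q := 151):
  Q = 151
  S = 148
  B = 47
  F = 148 + 5·151 + 6·148 + 4·47 = 1979
F: 2409 − 1979 = 430

430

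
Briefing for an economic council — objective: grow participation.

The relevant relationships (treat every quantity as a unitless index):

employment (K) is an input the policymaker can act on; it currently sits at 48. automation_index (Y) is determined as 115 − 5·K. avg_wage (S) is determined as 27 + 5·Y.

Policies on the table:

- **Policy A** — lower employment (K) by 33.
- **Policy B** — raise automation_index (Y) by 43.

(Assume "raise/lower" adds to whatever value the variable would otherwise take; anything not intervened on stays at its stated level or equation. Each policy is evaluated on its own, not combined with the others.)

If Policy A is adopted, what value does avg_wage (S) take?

227

Policy A (K − 33):
  K = 48 − 33 = 15
  Y = 115 − 5·15 = 40
  S = 27 + 5·40 = 227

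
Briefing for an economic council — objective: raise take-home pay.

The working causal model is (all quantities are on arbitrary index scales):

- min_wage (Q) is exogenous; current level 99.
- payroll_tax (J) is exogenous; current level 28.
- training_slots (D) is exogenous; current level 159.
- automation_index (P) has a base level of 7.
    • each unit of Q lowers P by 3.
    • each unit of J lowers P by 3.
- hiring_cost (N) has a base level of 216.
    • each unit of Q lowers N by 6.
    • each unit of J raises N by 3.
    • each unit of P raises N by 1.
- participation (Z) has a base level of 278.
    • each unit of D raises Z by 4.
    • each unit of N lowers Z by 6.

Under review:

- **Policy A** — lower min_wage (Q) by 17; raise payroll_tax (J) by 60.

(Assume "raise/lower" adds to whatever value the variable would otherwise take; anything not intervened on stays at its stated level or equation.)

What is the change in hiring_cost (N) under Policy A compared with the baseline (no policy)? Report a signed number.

153

Baseline:
  Q = 99
  J = 28
  P = 7 − 3·99 − 3·28 = -374
  N = 216 − 6·99 + 3·28 + (-374) = -668
Policy A (Q − 17, J + 60):
  Q = 99 − 17 = 82
  J = 28 + 60 = 88
  P = 7 − 3·82 − 3·88 = -503
  N = 216 − 6·82 + 3·88 + (-503) = -515
Change in N: -515 − (-668) = 153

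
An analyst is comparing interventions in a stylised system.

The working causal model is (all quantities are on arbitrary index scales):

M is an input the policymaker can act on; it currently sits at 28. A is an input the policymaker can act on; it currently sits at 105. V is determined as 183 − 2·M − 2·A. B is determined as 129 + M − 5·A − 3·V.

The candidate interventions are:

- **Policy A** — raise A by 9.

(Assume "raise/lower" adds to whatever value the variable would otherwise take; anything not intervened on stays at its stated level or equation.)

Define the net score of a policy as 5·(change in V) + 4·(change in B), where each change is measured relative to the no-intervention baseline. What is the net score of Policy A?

Baseline:
  M = 28
  A = 105
  V = 183 − 2·28 − 2·105 = -83
  B = 129 + 28 − 5·105 − 3·(-83) = -119
Policy A (A + 9):
  M = 28
  A = 105 + 9 = 114
  V = 183 − 2·28 − 2·114 = -101
  B = 129 + 28 − 5·114 − 3·(-101) = -110
ΔV = -101 − (-83) = -18; ΔB = -110 − (-119) = 9
Score = 5·(-18) + 4·9 = -54

-54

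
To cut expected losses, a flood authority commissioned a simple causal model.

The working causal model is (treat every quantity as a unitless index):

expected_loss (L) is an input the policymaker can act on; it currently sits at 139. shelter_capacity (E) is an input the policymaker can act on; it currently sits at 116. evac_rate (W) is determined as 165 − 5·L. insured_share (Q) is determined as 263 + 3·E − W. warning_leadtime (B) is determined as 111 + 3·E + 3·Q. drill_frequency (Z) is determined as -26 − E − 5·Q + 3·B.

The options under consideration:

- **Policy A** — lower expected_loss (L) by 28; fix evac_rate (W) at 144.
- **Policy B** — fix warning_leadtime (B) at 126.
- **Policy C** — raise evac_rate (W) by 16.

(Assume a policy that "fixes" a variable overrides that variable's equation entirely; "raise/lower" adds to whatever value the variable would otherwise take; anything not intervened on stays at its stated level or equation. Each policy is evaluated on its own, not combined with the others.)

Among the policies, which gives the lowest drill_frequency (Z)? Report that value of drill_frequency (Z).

Policy A (L − 28, W := 144):
  L = 139 − 28 = 111
  E = 116
  W = 144
  Q = 263 + 3·116 − 144 = 467
  B = 111 + 3·116 + 3·467 = 1860
  Z = -26 − 116 − 5·467 + 3·1860 = 3103
Policy B (B := 126):
  L = 139
  E = 116
  W = 165 − 5·139 = -530
  Q = 263 + 3·116 − (-530) = 1141
  B = 126
  Z = -26 − 116 − 5·1141 + 3·126 = -5469
Policy C (W + 16):
  L = 139
  E = 116
  W = 165 − 5·139 (+16 from intervention) = -514
  Q = 263 + 3·116 − (-514) = 1125
  B = 111 + 3·116 + 3·1125 = 3834
  Z = -26 − 116 − 5·1125 + 3·3834 = 5735
Comparing — Policy A: Z=3103, Policy B: Z=-5469, Policy C: Z=5735. Lowest is -5469 (Policy B).

-5469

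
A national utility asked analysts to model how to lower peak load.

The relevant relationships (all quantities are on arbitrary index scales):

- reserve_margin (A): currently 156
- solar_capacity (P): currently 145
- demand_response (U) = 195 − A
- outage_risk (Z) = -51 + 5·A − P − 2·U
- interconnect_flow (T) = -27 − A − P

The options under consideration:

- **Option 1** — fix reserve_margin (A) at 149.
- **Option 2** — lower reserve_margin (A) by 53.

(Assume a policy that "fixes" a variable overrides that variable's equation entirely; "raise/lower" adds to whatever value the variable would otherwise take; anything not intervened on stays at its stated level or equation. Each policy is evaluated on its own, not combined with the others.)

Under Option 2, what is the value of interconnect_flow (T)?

Option 2 (A − 53):
  A = 156 − 53 = 103
  P = 145
  T = -27 − 103 − 145 = -275

-275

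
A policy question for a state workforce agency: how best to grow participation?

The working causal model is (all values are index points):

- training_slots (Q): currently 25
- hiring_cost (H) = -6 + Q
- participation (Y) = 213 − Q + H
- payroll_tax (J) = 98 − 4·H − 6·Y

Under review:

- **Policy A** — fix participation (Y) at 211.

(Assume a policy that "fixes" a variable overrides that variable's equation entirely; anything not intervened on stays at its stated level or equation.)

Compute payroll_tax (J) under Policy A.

Policy A (Y := 211):
  Q = 25
  H = -6 + 25 = 19
  Y = 211
  J = 98 − 4·19 − 6·211 = -1244

-1244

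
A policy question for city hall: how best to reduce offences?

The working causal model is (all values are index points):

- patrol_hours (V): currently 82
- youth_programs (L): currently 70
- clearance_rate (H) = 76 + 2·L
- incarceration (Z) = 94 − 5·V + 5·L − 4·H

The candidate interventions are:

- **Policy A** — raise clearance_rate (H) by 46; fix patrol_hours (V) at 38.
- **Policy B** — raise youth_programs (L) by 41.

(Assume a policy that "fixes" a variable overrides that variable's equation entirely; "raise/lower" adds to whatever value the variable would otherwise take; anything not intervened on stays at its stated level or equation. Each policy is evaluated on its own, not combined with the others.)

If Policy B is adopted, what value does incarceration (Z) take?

Policy B (L + 41):
  V = 82
  L = 70 + 41 = 111
  H = 76 + 2·111 = 298
  Z = 94 − 5·82 + 5·111 − 4·298 = -953

-953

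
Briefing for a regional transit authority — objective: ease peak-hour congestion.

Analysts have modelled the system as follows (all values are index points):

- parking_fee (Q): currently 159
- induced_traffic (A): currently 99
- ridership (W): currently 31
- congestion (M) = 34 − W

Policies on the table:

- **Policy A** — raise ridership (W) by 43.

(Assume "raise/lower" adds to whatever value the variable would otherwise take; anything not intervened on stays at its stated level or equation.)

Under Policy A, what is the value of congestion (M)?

Policy A (W + 43):
  W = 31 + 43 = 74
  M = 34 − 74 = -40

-40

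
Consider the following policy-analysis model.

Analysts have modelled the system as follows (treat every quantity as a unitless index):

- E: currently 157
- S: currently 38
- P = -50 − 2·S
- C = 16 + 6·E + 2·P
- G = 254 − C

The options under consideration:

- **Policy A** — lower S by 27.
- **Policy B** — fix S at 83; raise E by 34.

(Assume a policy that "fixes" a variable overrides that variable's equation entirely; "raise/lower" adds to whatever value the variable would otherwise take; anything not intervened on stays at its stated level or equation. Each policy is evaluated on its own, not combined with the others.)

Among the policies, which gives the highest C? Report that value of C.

Policy A (S − 27):
  E = 157
  S = 38 − 27 = 11
  P = -50 − 2·11 = -72
  C = 16 + 6·157 + 2·(-72) = 814
Policy B (S := 83, E + 34):
  E = 157 + 34 = 191
  S = 83
  P = -50 − 2·83 = -216
  C = 16 + 6·191 + 2·(-216) = 730
Comparing — Policy A: C=814, Policy B: C=730. Highest is 814 (Policy A).

814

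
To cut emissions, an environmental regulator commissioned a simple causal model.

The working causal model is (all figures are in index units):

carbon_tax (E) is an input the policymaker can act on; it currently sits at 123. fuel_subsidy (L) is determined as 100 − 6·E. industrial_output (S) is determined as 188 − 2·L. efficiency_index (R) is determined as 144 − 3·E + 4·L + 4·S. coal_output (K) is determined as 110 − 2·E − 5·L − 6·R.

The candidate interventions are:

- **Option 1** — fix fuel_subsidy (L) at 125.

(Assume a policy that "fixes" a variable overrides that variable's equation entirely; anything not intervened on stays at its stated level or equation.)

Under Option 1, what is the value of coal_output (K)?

Option 1 (L := 125):
  E = 123
  L = 125
  S = 188 − 2·125 = -62
  R = 144 − 3·123 + 4·125 + 4·(-62) = 27
  K = 110 − 2·123 − 5·125 − 6·27 = -923

-923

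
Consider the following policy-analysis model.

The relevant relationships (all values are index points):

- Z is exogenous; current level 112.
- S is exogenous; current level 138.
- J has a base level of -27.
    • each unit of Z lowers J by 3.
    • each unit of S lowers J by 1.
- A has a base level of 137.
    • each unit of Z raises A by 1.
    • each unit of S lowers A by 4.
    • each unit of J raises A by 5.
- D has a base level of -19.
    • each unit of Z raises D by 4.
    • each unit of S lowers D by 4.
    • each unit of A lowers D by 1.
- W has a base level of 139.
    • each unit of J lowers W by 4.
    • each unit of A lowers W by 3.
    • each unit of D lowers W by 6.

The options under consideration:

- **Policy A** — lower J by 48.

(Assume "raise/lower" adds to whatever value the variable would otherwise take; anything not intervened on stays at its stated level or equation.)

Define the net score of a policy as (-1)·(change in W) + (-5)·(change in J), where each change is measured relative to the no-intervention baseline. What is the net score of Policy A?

768

Baseline:
  Z = 112
  S = 138
  J = -27 − 3·112 − 138 = -501
  A = 137 + 112 − 4·138 + 5·(-501) = -2808
  D = -19 + 4·112 − 4·138 − (-2808) = 2685
  W = 139 − 4·(-501) − 3·(-2808) − 6·2685 = -5543
Policy A (J − 48):
  Z = 112
  S = 138
  J = -27 − 3·112 − 138 (−48 from intervention) = -549
  A = 137 + 112 − 4·138 + 5·(-549) = -3048
  D = -19 + 4·112 − 4·138 − (-3048) = 2925
  W = 139 − 4·(-549) − 3·(-3048) − 6·2925 = -6071
ΔW = -6071 − (-5543) = -528; ΔJ = -549 − (-501) = -48
Score = (-1)·(-528) + (-5)·(-48) = 768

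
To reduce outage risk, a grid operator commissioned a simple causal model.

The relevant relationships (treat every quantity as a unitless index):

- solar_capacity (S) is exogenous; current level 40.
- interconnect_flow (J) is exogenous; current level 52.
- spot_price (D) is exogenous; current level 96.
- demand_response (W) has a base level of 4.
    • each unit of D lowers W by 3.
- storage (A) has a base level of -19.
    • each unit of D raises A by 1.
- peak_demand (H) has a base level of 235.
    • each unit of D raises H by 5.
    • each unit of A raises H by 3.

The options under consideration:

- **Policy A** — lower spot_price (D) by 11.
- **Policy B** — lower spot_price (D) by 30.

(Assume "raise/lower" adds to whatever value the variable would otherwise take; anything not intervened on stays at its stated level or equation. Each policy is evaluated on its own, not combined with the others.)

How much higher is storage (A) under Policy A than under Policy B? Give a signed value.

19

Policy A (D − 11):
  D = 96 − 11 = 85
  A = -19 + 85 = 66
Policy B (D − 30):
  D = 96 − 30 = 66
  A = -19 + 66 = 47
A: 66 − 47 = 19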